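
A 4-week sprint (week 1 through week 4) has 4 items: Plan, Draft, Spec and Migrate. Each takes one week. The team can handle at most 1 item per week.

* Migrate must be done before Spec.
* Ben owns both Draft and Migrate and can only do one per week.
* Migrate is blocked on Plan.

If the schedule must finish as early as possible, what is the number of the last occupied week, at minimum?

The precedence chain requires at least 3 distinct weeks.
With at most 1 per week and 4 tasks, at least 4 weeks are needed.
4 works (last occupied week: week 4): for example Plan -> week 1, Draft -> week 4, Spec -> week 3, Migrate -> week 2.

4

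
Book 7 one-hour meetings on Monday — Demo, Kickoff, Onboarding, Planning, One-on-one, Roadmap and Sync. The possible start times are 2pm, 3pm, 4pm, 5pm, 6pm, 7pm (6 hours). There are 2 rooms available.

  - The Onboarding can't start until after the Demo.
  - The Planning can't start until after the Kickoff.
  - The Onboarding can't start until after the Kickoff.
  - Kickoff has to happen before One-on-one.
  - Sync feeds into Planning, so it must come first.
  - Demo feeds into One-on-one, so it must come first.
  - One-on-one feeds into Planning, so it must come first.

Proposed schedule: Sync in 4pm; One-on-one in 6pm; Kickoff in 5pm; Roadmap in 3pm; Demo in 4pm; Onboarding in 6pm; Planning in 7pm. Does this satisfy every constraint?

Valid

One-on-one feeds into Planning, so it must come first — holds.
There are 2 rooms available — holds.
The Onboarding can't start until after the Kickoff — holds.
Demo feeds into One-on-one, so it must come first — holds.
The Onboarding can't start until after the Demo — holds.
The Planning can't start until after the Kickoff — holds.
Sync feeds into Planning, so it must come first — holds.
Kickoff has to happen before One-on-one — holds.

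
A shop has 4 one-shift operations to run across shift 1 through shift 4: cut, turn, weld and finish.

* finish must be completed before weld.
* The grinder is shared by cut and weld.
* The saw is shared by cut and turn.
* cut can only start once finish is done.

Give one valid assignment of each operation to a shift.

turn in shift 1, finish in shift 1, weld in shift 3, cut in shift 2

Checking: finish(shift 1) before cut(shift 2); finish(shift 1) before weld(shift 3); cut(shift 2) != weld(shift 3); cut(shift 2) != turn(shift 1).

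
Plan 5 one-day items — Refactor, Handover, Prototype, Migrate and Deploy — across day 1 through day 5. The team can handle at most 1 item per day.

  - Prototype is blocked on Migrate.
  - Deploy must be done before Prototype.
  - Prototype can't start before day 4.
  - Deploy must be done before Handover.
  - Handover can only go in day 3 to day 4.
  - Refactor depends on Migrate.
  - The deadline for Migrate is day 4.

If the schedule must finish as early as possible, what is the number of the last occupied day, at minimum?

The precedence chain requires at least 2 distinct days.
With at most 1 per day and 5 tasks, at least 5 days are needed.
Prototype can't be placed before day 4, so the schedule must run through at least day 4.
5 works (last occupied day: day 5): for example Refactor=day 5; Deploy=day 2; Migrate=day 1; Prototype=day 4; Handover=day 3.

5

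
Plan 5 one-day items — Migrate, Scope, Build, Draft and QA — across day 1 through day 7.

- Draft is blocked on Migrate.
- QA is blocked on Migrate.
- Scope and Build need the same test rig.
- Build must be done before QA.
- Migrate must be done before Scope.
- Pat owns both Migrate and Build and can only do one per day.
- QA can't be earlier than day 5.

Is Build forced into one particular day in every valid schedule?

No

Build can be day 1 (e.g. Draft=day 3; Build=day 1; Scope=day 3; Migrate=day 2; QA=day 5) or day 2 (e.g. QA in day 5; Build in day 2; Draft in day 2; Migrate in day 1; Scope in day 3).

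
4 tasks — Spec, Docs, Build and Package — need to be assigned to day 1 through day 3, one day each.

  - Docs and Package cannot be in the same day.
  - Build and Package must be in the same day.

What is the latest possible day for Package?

Package at day 3 is achievable: Spec=day 1, Docs=day 1, Build=day 3, Package=day 3.

day 3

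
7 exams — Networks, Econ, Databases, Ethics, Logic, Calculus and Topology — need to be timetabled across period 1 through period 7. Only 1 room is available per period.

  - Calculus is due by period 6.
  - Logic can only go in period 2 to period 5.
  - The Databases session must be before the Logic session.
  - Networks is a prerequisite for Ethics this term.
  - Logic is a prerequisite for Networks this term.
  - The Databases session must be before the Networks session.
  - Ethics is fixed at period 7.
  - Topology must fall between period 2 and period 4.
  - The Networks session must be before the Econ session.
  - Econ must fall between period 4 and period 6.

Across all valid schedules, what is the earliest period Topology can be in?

Topology is available from period 2; Topology's own window allows nothing later than period 4.
Topology at period 2 is achievable: Econ=period 5; Topology=period 2; Calculus=period 6; Databases=period 1; Logic=period 3; Networks=period 4; Ethics=period 7.

period 2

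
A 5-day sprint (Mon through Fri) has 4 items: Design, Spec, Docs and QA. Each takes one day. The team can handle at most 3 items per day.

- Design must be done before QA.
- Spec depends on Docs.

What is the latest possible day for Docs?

Thu

Downstream work caps Docs at Thu.
Docs at Thu is achievable: Docs -> Thu; QA -> Tue; Spec -> Fri; Design -> Mon.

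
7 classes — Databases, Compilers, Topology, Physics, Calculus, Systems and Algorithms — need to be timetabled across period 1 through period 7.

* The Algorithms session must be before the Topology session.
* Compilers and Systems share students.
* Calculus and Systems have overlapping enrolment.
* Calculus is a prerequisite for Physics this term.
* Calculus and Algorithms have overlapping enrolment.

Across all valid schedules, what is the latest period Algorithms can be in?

Downstream work caps Algorithms at period 6.
Algorithms at period 6 is achievable: Physics -> period 2, Topology -> period 7, Algorithms -> period 6, Compilers -> period 1, Systems -> period 2, Databases -> period 1, Calculus -> period 1.

period 6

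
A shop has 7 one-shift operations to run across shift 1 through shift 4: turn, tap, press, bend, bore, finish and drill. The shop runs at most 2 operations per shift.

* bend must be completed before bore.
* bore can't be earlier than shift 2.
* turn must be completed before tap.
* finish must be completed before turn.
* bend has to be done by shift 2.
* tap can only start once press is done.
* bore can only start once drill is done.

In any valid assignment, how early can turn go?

Precedence pushes turn to at least shift 2; downstream work caps turn at shift 3.
turn at shift 2 is achievable: drill -> shift 2, tap -> shift 4, turn -> shift 2, bend -> shift 1, bore -> shift 3, press -> shift 3, finish -> shift 1.

shift 2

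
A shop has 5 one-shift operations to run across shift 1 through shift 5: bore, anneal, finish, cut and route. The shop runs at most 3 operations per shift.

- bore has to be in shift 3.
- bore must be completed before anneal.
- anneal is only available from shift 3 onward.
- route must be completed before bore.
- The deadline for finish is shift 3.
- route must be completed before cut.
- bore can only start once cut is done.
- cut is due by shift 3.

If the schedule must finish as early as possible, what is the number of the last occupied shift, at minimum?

shift 4

The precedence chain requires at least 4 distinct shifts.
With at most 3 per shift and 5 operations, at least 2 shifts are needed.
4 works (last occupied shift: shift 4): for example cut=shift 2, anneal=shift 4, finish=shift 1, route=shift 1, bore=shift 3.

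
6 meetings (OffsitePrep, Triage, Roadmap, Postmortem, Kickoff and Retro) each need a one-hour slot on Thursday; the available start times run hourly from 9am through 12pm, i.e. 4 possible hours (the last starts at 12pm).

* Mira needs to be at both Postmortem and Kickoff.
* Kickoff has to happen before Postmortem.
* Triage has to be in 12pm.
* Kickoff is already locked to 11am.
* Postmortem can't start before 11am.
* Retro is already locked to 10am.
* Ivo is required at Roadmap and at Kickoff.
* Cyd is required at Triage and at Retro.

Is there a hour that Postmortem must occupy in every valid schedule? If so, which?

12pm

Postmortem's window is 11am–12pm.
Kickoff is fixed at 11am, and Postmortem can't share a hour with Kickoff.
So Postmortem must be 12pm.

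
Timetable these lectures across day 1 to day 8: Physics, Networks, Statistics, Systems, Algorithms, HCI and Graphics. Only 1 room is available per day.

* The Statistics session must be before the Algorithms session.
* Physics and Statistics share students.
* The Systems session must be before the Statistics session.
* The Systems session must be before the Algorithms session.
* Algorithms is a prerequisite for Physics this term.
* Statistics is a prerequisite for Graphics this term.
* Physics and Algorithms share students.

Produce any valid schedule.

Graphics=day 5; Networks=day 6; Algorithms=day 3; Statistics=day 2; Systems=day 1; Physics=day 4; HCI=day 7

Checking: Statistics(day 2) before Graphics(day 5); Systems(day 1) before Statistics(day 2); Algorithms(day 3) before Physics(day 4); Statistics(day 2) before Algorithms(day 3); Systems(day 1) before Algorithms(day 3); Physics(day 4) != Algorithms(day 3); Physics(day 4) != Statistics(day 2); max 1 per day (cap 1).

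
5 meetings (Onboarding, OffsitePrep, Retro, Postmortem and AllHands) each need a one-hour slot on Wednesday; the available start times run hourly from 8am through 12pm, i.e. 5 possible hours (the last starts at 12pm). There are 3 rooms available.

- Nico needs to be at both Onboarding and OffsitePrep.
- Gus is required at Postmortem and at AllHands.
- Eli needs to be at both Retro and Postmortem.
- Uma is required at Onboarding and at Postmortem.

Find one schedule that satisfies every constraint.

OffsitePrep=9am, Postmortem=9am, Onboarding=8am, AllHands=8am, Retro=8am

Checking: Retro(8am) != Postmortem(9am); Postmortem(9am) != AllHands(8am); Onboarding(8am) != Postmortem(9am); Onboarding(8am) != OffsitePrep(9am); max 3 per hour (cap 3).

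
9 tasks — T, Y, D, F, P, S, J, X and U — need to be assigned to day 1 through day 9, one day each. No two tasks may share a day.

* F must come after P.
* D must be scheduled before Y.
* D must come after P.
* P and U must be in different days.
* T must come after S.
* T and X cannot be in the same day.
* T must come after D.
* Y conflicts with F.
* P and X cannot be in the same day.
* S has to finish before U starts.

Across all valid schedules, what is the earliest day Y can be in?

Precedence pushes Y to at least day 3.
Y at day 3 is achievable: P in day 1, Y in day 3, F in day 6, D in day 2, T in day 5, U in day 7, S in day 4, J in day 8, X in day 9.

day 3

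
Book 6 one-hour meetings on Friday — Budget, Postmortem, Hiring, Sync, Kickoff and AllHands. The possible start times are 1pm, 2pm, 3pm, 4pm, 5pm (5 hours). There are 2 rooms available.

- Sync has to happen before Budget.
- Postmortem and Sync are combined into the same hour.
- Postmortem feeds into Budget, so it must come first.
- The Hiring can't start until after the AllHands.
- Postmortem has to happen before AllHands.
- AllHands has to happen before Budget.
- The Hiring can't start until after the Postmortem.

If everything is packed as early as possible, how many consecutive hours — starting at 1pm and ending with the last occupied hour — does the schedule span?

The precedence chain requires at least 3 distinct hours.
With at most 2 per hour and 6 meetings, at least 3 hours are needed.
3 works (last occupied hour: 3pm): for example Budget -> 3pm, AllHands -> 2pm, Hiring -> 3pm, Sync -> 1pm, Kickoff -> 2pm, Postmortem -> 1pm.

3 hours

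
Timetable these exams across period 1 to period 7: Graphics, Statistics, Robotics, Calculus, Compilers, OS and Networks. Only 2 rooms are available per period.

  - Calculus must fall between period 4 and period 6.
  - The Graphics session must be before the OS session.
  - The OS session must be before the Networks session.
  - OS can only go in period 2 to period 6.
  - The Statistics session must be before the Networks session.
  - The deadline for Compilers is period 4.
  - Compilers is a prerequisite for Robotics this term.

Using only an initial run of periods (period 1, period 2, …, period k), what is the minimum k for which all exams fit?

The precedence chain requires at least 3 distinct periods.
With at most 2 per period and 7 exams, at least 4 periods are needed.
Calculus can't be placed before period 4, so the schedule must run through at least period 4.
4 works (last occupied period: period 4): for example Compilers=period 2; OS=period 2; Statistics=period 1; Networks=period 3; Calculus=period 4; Graphics=period 1; Robotics=period 3.

4 periods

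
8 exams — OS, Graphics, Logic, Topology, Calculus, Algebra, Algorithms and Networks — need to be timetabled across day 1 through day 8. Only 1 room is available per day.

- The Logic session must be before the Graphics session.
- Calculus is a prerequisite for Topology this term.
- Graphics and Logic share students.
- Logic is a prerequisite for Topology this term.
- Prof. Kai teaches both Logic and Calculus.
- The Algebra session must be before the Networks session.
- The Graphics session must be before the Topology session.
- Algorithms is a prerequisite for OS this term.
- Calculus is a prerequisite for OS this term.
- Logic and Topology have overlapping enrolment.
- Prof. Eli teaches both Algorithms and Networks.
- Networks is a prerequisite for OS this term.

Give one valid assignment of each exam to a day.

Logic=day 6; Calculus=day 1; Algebra=day 2; OS=day 5; Algorithms=day 4; Topology=day 8; Networks=day 3; Graphics=day 7

Checking: Graphics(day 7) before Topology(day 8); Algorithms(day 4) before OS(day 5); Calculus(day 1) before OS(day 5); Algebra(day 2) before Networks(day 3); Logic(day 6) before Topology(day 8); Calculus(day 1) before Topology(day 8); Logic(day 6) before Graphics(day 7); Networks(day 3) before OS(day 5); Graphics(day 7) != Logic(day 6); Logic(day 6) != Calculus(day 1); Logic(day 6) != Topology(day 8); Algorithms(day 4) != Networks(day 3); max 1 per day (cap 1).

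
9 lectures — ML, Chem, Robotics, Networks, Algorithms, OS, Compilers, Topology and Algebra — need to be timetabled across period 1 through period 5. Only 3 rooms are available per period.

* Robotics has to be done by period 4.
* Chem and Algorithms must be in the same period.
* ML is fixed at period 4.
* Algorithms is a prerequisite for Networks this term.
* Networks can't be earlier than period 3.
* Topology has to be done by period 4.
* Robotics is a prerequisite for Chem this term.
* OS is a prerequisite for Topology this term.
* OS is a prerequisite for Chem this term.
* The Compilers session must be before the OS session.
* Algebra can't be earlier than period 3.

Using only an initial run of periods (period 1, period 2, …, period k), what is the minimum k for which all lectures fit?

4 periods

The precedence chain requires at least 4 distinct periods.
With at most 3 per period and 9 lectures, at least 3 periods are needed.
4 works (last occupied period: period 4): for example Compilers=period 1, Robotics=period 1, Algorithms=period 3, OS=period 2, Chem=period 3, Networks=period 4, Topology=period 4, Algebra=period 3, ML=period 4.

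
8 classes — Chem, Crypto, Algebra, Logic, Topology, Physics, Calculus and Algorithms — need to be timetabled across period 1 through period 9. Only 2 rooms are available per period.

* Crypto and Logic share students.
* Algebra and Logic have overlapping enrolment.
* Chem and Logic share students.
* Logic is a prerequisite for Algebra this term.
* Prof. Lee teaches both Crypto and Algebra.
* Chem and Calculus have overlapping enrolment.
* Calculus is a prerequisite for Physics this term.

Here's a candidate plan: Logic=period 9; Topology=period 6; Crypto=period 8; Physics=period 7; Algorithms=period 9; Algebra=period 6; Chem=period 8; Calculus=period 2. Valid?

No. Logic is a prerequisite for Algebra this term is not satisfied.

Logic is a prerequisite for Algebra this term — violated.
Algebra and Logic have overlapping enrolment — holds.
Only 2 rooms are available per period — holds.
Chem and Calculus have overlapping enrolment — holds.
Calculus is a prerequisite for Physics this term — holds.
Prof. Lee teaches both Crypto and Algebra — holds.
Crypto and Logic share students — holds.
Chem and Logic share students — holds.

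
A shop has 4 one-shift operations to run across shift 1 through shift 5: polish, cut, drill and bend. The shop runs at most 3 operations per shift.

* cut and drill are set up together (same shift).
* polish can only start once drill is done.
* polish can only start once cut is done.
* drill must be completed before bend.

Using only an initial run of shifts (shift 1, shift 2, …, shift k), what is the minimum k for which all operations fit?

The precedence chain requires at least 2 distinct shifts.
With at most 3 per shift and 4 operations, at least 2 shifts are needed.
2 works (last occupied shift: shift 2): for example drill in shift 1; polish in shift 2; bend in shift 2; cut in shift 1.

2 shifts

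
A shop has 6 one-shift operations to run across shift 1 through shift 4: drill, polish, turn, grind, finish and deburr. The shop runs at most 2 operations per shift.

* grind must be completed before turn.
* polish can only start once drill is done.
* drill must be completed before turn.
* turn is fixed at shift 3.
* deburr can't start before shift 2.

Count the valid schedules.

57

Splitting on drill: it can be shift 1 (37), shift 2 (20). Listing each branch's schedules as (polish, turn, grind, finish, deburr) by shift number:
drill=shift 1: (2,3,1,2,3) (2,3,1,2,4) (2,3,1,3,2) (2,3,1,3,4) (2,3,1,4,2) (2,3,1,4,3) (2,3,1,4,4) (2,3,2,1,3) (2,3,2,1,4) (2,3,2,3,4) (2,3,2,4,3) (2,3,2,4,4) (3,3,1,2,2) (3,3,1,2,4) (3,3,1,4,2) (3,3,1,4,4) (3,3,2,1,2) (3,3,2,1,4) (3,3,2,2,4) (3,3,2,4,2) (3,3,2,4,4) (4,3,1,2,2) (4,3,1,2,3) (4,3,1,2,4) (4,3,1,3,2) (4,3,1,3,4) (4,3,1,4,2) (4,3,1,4,3) (4,3,2,1,2) (4,3,2,1,3) (4,3,2,1,4) (4,3,2,2,3) (4,3,2,2,4) (4,3,2,3,2) (4,3,2,3,4) (4,3,2,4,2) (4,3,2,4,3) — 37.
drill=shift 2: (3,3,1,1,2) (3,3,1,1,4) (3,3,1,2,4) (3,3,1,4,2) (3,3,1,4,4) (3,3,2,1,4) (3,3,2,4,4) (4,3,1,1,2) (4,3,1,1,3) (4,3,1,1,4) (4,3,1,2,3) (4,3,1,2,4) (4,3,1,3,2) (4,3,1,3,4) (4,3,1,4,2) (4,3,1,4,3) (4,3,2,1,3) (4,3,2,1,4) (4,3,2,3,4) (4,3,2,4,3) — 20.
Summing: 37 + 20 = 57.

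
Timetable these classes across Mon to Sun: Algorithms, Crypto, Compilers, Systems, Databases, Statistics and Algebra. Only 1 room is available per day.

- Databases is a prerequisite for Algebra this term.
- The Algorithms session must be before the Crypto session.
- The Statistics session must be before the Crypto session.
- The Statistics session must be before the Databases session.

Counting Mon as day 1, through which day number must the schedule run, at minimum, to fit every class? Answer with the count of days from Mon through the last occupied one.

The precedence chain requires at least 3 distinct days.
With at most 1 per day and 7 classes, at least 7 days are needed.
7 works (last occupied day: Sun): for example Databases in Thu, Crypto in Wed, Compilers in Sat, Statistics in Mon, Algebra in Fri, Systems in Sun, Algorithms in Tue.

7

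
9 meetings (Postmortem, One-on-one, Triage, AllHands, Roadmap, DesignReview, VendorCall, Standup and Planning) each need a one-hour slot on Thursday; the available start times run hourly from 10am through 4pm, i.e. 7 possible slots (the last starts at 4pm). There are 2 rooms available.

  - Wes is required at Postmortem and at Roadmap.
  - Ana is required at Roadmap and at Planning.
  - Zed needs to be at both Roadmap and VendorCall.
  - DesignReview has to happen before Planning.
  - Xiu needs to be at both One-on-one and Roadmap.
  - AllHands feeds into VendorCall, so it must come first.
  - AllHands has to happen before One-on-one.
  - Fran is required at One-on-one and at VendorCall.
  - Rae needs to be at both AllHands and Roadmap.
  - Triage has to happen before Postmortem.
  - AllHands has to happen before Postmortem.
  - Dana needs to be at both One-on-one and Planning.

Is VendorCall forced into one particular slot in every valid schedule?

No

VendorCall can be 11am (e.g. Roadmap in 2pm, One-on-one in 12pm, DesignReview in 12pm, VendorCall in 11am, AllHands in 10am, Triage in 10am, Planning in 1pm, Standup in 1pm, Postmortem in 11am) or 12pm (e.g. Roadmap in 2pm; AllHands in 10am; VendorCall in 12pm; One-on-one in 11am; Planning in 1pm; DesignReview in 12pm; Triage in 10am; Standup in 1pm; Postmortem in 11am).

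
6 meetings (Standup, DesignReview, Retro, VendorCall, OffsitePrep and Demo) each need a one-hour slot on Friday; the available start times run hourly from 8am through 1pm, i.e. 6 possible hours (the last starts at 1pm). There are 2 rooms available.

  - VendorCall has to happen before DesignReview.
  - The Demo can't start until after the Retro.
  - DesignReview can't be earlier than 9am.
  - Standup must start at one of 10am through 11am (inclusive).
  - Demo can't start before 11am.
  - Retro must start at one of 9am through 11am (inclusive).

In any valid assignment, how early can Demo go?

Demo is available from 11am.
Demo at 11am is achievable: OffsitePrep in 8am; DesignReview in 9am; Demo in 11am; VendorCall in 8am; Retro in 9am; Standup in 10am.

11am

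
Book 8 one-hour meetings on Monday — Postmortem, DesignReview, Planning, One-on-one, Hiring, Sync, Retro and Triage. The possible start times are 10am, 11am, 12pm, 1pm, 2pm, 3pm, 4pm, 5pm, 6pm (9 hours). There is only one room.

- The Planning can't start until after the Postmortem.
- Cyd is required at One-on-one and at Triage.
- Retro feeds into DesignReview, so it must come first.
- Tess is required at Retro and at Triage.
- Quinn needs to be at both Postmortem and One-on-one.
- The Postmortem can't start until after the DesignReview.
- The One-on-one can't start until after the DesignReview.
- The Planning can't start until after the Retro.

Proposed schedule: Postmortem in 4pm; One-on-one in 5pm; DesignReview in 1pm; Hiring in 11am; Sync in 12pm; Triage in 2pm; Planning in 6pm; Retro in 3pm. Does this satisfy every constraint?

Invalid. Retro feeds into DesignReview, so it must come first.

The Planning can't start until after the Retro — holds.
Tess is required at Retro and at Triage — holds.
There is only one room — holds.
The One-on-one can't start until after the DesignReview — holds.
Retro feeds into DesignReview, so it must come first — violated.
Cyd is required at One-on-one and at Triage — holds.
The Postmortem can't start until after the DesignReview — holds.
Quinn needs to be at both Postmortem and One-on-one — holds.
The Planning can't start until after the Postmortem — holds.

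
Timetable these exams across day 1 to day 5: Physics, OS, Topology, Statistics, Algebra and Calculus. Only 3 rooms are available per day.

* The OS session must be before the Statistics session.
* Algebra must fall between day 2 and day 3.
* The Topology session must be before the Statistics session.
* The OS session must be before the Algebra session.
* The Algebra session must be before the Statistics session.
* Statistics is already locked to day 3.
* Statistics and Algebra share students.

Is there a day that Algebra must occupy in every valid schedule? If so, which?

day 2

Algebra's window is day 2–day 3.
Statistics is fixed at day 3, and Algebra can't share a day with Statistics.
So Algebra must be day 2.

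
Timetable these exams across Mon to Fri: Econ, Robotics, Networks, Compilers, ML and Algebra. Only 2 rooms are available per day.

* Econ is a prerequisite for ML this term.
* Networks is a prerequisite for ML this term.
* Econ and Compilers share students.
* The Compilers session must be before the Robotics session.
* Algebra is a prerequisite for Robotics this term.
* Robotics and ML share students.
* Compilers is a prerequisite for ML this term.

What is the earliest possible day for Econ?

Downstream work caps Econ at Thu.
Econ at Mon is achievable: Algebra in Tue, Econ in Mon, Networks in Mon, Robotics in Thu, Compilers in Tue, ML in Wed.

Mon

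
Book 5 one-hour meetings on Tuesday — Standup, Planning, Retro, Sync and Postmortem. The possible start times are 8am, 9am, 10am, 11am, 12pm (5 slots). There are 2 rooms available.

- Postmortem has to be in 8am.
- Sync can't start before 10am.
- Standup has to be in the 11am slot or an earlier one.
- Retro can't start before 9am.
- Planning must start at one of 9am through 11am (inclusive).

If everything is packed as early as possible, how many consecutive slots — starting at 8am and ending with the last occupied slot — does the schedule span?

3

With at most 2 per slot and 5 meetings, at least 3 slots are needed.
Sync can't be placed before 10am — that is slot 3 counting from 8am — so the schedule must run through at least 3 slots.
3 works (last occupied slot: 10am): for example Retro=9am, Postmortem=8am, Standup=8am, Planning=9am, Sync=10am.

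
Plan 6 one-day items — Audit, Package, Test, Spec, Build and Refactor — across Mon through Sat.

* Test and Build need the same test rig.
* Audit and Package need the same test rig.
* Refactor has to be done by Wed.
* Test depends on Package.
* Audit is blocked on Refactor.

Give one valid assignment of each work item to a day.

Spec -> Mon, Audit -> Tue, Build -> Mon, Test -> Tue, Package -> Mon, Refactor -> Mon

Checking: Package(Mon) before Test(Tue); Refactor(Mon) before Audit(Tue); Test(Tue) != Build(Mon); Audit(Tue) != Package(Mon); Refactor=Mon in [Mon,Wed].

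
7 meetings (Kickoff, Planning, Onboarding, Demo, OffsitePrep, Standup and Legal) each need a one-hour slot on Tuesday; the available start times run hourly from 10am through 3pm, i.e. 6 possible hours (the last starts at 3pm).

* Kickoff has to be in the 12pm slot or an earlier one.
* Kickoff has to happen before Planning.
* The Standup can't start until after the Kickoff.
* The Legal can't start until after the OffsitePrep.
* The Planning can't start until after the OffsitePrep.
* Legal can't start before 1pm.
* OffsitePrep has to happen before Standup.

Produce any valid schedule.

OffsitePrep=10am; Standup=11am; Onboarding=10am; Demo=10am; Legal=1pm; Planning=11am; Kickoff=10am

Checking: Kickoff(10am) before Planning(11am); OffsitePrep(10am) before Standup(11am); OffsitePrep(10am) before Legal(1pm); OffsitePrep(10am) before Planning(11am); Kickoff(10am) before Standup(11am); Kickoff=10am in [10am,12pm]; Legal=1pm in [1pm,3pm].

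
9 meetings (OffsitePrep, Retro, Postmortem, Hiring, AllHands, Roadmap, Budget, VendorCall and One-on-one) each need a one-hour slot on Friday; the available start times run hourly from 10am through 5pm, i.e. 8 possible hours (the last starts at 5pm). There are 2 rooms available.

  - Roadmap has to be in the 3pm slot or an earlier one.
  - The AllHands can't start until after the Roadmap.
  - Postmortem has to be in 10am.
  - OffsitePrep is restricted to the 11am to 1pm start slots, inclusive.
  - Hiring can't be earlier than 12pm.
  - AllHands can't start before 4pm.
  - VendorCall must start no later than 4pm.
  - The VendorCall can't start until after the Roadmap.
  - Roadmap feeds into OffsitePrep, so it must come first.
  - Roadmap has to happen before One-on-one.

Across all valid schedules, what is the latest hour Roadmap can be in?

12pm

Roadmap's own window allows nothing later than 3pm; downstream work caps Roadmap at 12pm.
Roadmap at 12pm is achievable: Hiring=12pm, Retro=10am, AllHands=4pm, VendorCall=1pm, Budget=11am, Roadmap=12pm, Postmortem=10am, One-on-one=2pm, OffsitePrep=1pm.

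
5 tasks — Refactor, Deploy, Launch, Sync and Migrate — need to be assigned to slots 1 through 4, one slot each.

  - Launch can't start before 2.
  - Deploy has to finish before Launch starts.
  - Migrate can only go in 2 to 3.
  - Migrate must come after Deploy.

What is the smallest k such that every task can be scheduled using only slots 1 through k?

The precedence chain requires at least 2 distinct slots.
2 works (last occupied slot: 2): for example Refactor=1, Migrate=2, Sync=1, Launch=2, Deploy=1.

2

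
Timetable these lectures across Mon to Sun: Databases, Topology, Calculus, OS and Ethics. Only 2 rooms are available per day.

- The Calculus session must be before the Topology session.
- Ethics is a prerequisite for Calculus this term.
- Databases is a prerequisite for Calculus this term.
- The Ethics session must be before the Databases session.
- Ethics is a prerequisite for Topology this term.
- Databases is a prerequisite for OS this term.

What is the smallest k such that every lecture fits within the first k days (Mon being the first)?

4

The precedence chain requires at least 4 distinct days.
With at most 2 per day and 5 lectures, at least 3 days are needed.
4 works (last occupied day: Thu): for example Topology=Thu, OS=Wed, Ethics=Mon, Calculus=Wed, Databases=Tue.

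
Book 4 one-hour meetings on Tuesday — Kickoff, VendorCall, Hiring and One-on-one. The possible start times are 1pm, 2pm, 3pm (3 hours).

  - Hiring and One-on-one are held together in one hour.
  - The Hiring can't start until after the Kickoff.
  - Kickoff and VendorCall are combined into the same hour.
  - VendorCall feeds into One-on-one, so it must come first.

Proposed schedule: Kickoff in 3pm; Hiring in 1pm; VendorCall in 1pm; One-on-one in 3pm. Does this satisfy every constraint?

Kickoff and VendorCall are combined into the same hour — violated.
The Hiring can't start until after the Kickoff — violated.
VendorCall feeds into One-on-one, so it must come first — holds.
Hiring and One-on-one are held together in one hour — violated.

Invalid. The Hiring can't start until after the Kickoff.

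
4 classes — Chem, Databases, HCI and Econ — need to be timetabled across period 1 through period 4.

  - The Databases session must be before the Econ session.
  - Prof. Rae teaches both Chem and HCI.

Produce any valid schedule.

Chem in period 1, HCI in period 2, Databases in period 1, Econ in period 2

Checking: Databases(period 1) before Econ(period 2); Chem(period 1) != HCI(period 2).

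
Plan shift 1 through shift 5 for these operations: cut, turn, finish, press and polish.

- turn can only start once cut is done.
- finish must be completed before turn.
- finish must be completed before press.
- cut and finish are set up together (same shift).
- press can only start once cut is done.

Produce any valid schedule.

turn -> shift 2; finish -> shift 1; press -> shift 2; cut -> shift 1; polish -> shift 1

Checking: cut(shift 1) before turn(shift 2); finish(shift 1) before press(shift 2); cut(shift 1) before press(shift 2); finish(shift 1) before turn(shift 2); cut = finish = shift 1.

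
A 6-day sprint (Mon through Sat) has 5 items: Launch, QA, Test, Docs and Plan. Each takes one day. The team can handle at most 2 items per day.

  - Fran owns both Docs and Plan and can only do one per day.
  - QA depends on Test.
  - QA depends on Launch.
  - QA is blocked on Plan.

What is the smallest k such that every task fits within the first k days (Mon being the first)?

3

The precedence chain requires at least 2 distinct days.
With at most 2 per day and 5 tasks, at least 3 days are needed.
3 works (last occupied day: Wed): for example Plan -> Tue; Launch -> Mon; Test -> Mon; QA -> Wed; Docs -> Wed.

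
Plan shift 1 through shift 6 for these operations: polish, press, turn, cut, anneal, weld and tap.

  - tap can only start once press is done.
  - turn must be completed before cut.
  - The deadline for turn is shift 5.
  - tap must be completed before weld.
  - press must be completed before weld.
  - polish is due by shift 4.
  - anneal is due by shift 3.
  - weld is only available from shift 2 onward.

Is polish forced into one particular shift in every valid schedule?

No

polish can be shift 1 (e.g. polish=shift 1; cut=shift 2; anneal=shift 1; weld=shift 3; turn=shift 1; press=shift 1; tap=shift 2) or shift 2 (e.g. anneal in shift 1, tap in shift 2, turn in shift 1, polish in shift 2, press in shift 1, cut in shift 2, weld in shift 3).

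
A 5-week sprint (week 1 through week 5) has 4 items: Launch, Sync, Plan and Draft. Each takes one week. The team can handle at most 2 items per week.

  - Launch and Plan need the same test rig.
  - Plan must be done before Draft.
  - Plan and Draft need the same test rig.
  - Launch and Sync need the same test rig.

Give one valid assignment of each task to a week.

Draft -> week 2, Launch -> week 2, Plan -> week 1, Sync -> week 1

Checking: Plan(week 1) before Draft(week 2); Plan(week 1) != Draft(week 2); Launch(week 2) != Sync(week 1); Launch(week 2) != Plan(week 1); max 2 per week (cap 2).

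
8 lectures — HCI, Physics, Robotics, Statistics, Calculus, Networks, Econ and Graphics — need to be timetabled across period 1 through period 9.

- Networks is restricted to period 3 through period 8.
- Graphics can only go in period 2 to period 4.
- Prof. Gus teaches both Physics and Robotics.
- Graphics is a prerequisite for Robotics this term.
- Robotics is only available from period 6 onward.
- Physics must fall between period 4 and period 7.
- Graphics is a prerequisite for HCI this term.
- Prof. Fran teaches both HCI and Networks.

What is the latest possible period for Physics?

period 7

Physics is available from period 4; Physics's own window allows nothing later than period 7.
Physics at period 7 is achievable: Graphics -> period 2, Econ -> period 1, Networks -> period 3, Robotics -> period 6, Statistics -> period 1, HCI -> period 4, Physics -> period 7, Calculus -> period 1.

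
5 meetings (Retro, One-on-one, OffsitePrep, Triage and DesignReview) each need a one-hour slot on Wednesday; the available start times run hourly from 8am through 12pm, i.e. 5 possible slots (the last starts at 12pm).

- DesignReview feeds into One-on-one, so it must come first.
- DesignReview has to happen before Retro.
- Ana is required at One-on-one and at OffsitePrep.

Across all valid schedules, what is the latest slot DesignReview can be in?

11am

Downstream work caps DesignReview at 11am.
DesignReview at 11am is achievable: Triage=8am, DesignReview=11am, OffsitePrep=8am, Retro=12pm, One-on-one=12pm.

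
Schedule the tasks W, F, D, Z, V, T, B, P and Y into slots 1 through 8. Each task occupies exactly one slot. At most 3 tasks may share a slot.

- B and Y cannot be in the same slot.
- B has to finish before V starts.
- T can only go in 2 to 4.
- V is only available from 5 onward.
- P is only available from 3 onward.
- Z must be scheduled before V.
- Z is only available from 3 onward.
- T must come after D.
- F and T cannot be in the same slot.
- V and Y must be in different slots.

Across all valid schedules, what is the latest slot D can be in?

Downstream work caps D at 3.
D at 3 is achievable: Z -> 3; Y -> 2; F -> 1; B -> 1; W -> 1; V -> 5; T -> 4; D -> 3; P -> 3.

3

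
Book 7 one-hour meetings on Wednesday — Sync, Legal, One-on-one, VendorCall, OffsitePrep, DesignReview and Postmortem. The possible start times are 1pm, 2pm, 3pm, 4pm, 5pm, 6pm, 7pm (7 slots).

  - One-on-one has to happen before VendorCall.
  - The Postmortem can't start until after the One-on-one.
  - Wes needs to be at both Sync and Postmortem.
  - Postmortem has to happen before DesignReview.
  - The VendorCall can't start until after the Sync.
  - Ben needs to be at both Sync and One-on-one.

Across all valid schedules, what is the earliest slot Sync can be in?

Downstream work caps Sync at 6pm.
Sync at 1pm is achievable: One-on-one in 2pm, VendorCall in 3pm, Legal in 1pm, DesignReview in 4pm, Postmortem in 3pm, Sync in 1pm, OffsitePrep in 1pm.

1pm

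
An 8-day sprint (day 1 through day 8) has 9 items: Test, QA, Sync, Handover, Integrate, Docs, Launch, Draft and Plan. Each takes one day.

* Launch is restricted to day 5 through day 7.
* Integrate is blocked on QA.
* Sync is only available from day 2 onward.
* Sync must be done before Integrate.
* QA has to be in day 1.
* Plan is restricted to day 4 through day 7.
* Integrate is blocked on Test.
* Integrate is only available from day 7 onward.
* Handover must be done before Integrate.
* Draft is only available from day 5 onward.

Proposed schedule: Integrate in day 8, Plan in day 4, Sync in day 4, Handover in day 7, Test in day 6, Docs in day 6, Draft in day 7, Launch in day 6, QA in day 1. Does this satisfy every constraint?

Yes

QA has to be in day 1 — holds.
Integrate is only available from day 7 onward — holds.
Handover must be done before Integrate — holds.
Integrate is blocked on QA — holds.
Draft is only available from day 5 onward — holds.
Launch is restricted to day 5 through day 7 — holds.
Sync is only available from day 2 onward — holds.
Integrate is blocked on Test — holds.
Plan is restricted to day 4 through day 7 — holds.
Sync must be done before Integrate — holds.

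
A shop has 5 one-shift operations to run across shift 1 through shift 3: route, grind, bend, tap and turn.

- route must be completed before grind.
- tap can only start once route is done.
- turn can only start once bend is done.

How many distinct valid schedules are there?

15

Splitting on route: it can be shift 1 (12), shift 2 (3). Listing each branch's schedules as (grind, bend, tap, turn) by shift number:
route=shift 1: (2,1,2,2) (2,1,2,3) (2,1,3,2) (2,1,3,3) (2,2,2,3) (2,2,3,3) (3,1,2,2) (3,1,2,3) (3,1,3,2) (3,1,3,3) (3,2,2,3) (3,2,3,3) — 12.
route=shift 2: (3,1,3,2) (3,1,3,3) (3,2,3,3) — 3.
Summing: 12 + 3 = 15.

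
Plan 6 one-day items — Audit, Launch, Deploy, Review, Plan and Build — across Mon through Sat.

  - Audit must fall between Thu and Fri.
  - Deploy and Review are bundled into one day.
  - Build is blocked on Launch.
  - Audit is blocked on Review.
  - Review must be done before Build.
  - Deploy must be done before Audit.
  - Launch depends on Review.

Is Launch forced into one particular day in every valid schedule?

Launch can be Tue (e.g. Review -> Mon; Deploy -> Mon; Launch -> Tue; Build -> Wed; Plan -> Mon; Audit -> Thu) or Wed (e.g. Review -> Mon; Launch -> Wed; Audit -> Thu; Build -> Thu; Deploy -> Mon; Plan -> Mon).

No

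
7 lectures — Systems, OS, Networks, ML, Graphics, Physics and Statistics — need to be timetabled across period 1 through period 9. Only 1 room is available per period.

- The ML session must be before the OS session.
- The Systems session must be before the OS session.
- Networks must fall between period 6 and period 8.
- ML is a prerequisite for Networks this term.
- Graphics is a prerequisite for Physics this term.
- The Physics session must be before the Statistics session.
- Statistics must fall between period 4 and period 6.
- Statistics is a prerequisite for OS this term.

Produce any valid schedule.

Networks=period 6, OS=period 7, Graphics=period 2, Systems=period 5, ML=period 1, Physics=period 3, Statistics=period 4

Checking: Graphics(period 2) before Physics(period 3); ML(period 1) before Networks(period 6); Physics(period 3) before Statistics(period 4); Systems(period 5) before OS(period 7); Statistics(period 4) before OS(period 7); ML(period 1) before OS(period 7); Networks=period 6 in [period 6,period 8]; Statistics=period 4 in [period 4,period 6]; max 1 per period (cap 1).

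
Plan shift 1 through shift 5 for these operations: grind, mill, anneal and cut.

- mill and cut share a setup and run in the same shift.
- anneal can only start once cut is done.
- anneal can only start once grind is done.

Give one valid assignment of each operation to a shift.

grind in shift 1, mill in shift 1, anneal in shift 2, cut in shift 1

Checking: cut(shift 1) before anneal(shift 2); grind(shift 1) before anneal(shift 2); mill = cut = shift 1.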